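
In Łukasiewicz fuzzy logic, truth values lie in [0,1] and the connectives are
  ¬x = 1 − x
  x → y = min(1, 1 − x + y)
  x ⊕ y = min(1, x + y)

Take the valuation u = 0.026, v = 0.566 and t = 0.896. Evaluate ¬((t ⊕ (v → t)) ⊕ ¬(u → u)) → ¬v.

v → t = min(1, 1 − 0.566 + 0.896) = min(1, 1.330) = 1.000
t ⊕ (v → t) = min(1, 0.896 + 1.000) = min(1, 1.896) = 1.000
u → u = min(1, 1 − 0.026 + 0.026) = min(1, 1.000) = 1.000
¬(u → u) = 1 − 1.000 = 0.000
(t ⊕ (v → t)) ⊕ ¬(u → u) = min(1, 1.000 + 0.000) = min(1, 1.000) = 1.000
¬((t ⊕ (v → t)) ⊕ ¬(u → u)) = 1 − 1.000 = 0.000
¬v = 1 − 0.566 = 0.434
¬((t ⊕ (v → t)) ⊕ ¬(u → u)) → ¬v = min(1, 1 − 0.000 + 0.434) = min(1, 1.434) = 1.000

1.000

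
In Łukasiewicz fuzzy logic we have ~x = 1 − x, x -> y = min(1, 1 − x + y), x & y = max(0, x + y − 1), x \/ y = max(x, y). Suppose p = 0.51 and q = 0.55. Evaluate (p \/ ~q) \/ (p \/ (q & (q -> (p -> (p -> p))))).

~q = 1 − 0.55 = 0.45
p \/ ~q = max(0.51, 0.45) = 0.51
p -> p = min(1, 1 − 0.51 + 0.51) = min(1, 1.00) = 1.00
p -> (p -> p) = min(1, 1 − 0.51 + 1.00) = min(1, 1.49) = 1.00
q -> (p -> (p -> p)) = min(1, 1 − 0.55 + 1.00) = min(1, 1.45) = 1.00
q & (q -> (p -> (p -> p))) = max(0, 0.55 + 1.00 − 1) = max(0, 0.55) = 0.55
p \/ (q & (q -> (p -> (p -> p)))) = max(0.51, 0.55) = 0.55
(p \/ ~q) \/ (p \/ (q & (q -> (p -> (p -> p))))) = max(0.51, 0.55) = 0.55

0.55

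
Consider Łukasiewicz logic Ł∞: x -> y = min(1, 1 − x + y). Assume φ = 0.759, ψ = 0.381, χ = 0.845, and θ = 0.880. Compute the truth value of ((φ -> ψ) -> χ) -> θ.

φ -> ψ = min(1, 1 − 0.759 + 0.381) = min(1, 0.622) = 0.622
(φ -> ψ) -> χ = min(1, 1 − 0.622 + 0.845) = min(1, 1.223) = 1.000
((φ -> ψ) -> χ) -> θ = min(1, 1 − 1.000 + 0.880) = min(1, 0.880) = 0.880

0.880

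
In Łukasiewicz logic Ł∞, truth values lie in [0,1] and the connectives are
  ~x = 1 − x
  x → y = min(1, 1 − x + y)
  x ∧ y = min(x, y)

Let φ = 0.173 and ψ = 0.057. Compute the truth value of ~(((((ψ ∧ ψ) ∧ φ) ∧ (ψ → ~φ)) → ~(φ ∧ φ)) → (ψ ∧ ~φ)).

0.943

ψ ∧ ψ = min(0.057, 0.057) = 0.057
(ψ ∧ ψ) ∧ φ = min(0.057, 0.173) = 0.057
~φ = 1 − 0.173 = 0.827
ψ → ~φ = min(1, 1 − 0.057 + 0.827) = min(1, 1.770) = 1.000
((ψ ∧ ψ) ∧ φ) ∧ (ψ → ~φ) = min(0.057, 1.000) = 0.057
φ ∧ φ = min(0.173, 0.173) = 0.173
~(φ ∧ φ) = 1 − 0.173 = 0.827
(((ψ ∧ ψ) ∧ φ) ∧ (ψ → ~φ)) → ~(φ ∧ φ) = min(1, 1 − 0.057 + 0.827) = min(1, 1.770) = 1.000
ψ ∧ ~φ = min(0.057, 0.827) = 0.057
((((ψ ∧ ψ) ∧ φ) ∧ (ψ → ~φ)) → ~(φ ∧ φ)) → (ψ ∧ ~φ) = min(1, 1 − 1.000 + 0.057) = min(1, 0.057) = 0.057
~(((((ψ ∧ ψ) ∧ φ) ∧ (ψ → ~φ)) → ~(φ ∧ φ)) → (ψ ∧ ~φ)) = 1 − 0.057 = 0.943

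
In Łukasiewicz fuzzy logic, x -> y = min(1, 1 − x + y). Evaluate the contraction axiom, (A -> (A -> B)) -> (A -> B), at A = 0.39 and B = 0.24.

A -> B = min(1, 1 − 0.39 + 0.24) = min(1, 0.85) = 0.85
A -> (A -> B) = min(1, 1 − 0.39 + 0.85) = min(1, 1.46) = 1.00
(A -> (A -> B)) -> (A -> B) = min(1, 1 − 1.00 + 0.85) = min(1, 0.85) = 0.85
(The value 0.85 < 1 shows this instance is not satisfied; fails in Ł∞ (the t-norm is not idempotent).)

0.85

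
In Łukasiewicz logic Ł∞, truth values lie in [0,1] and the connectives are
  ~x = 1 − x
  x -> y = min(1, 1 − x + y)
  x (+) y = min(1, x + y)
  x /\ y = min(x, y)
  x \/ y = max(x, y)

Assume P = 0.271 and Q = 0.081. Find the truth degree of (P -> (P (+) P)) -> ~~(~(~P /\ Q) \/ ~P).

0.919

P (+) P = min(1, 0.271 + 0.271) = min(1, 0.542) = 0.542
P -> (P (+) P) = min(1, 1 − 0.271 + 0.542) = min(1, 1.271) = 1.000
~P = 1 − 0.271 = 0.729
~P /\ Q = min(0.729, 0.081) = 0.081
~(~P /\ Q) = 1 − 0.081 = 0.919
~(~P /\ Q) \/ ~P = max(0.919, 0.729) = 0.919
~(~(~P /\ Q) \/ ~P) = 1 − 0.919 = 0.081
~~(~(~P /\ Q) \/ ~P) = 1 − 0.081 = 0.919
(P -> (P (+) P)) -> ~~(~(~P /\ Q) \/ ~P) = min(1, 1 − 1.000 + 0.919) = min(1, 0.919) = 0.919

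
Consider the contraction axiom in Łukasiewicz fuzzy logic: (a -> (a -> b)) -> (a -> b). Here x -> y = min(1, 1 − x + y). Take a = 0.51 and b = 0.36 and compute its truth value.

a -> b = min(1, 1 − 0.51 + 0.36) = min(1, 0.85) = 0.85
a -> (a -> b) = min(1, 1 − 0.51 + 0.85) = min(1, 1.34) = 1.00
(a -> (a -> b)) -> (a -> b) = min(1, 1 − 1.00 + 0.85) = min(1, 0.85) = 0.85
(The value 0.85 < 1 shows this instance is not satisfied; fails in Ł∞ (the t-norm is not idempotent).)

0.85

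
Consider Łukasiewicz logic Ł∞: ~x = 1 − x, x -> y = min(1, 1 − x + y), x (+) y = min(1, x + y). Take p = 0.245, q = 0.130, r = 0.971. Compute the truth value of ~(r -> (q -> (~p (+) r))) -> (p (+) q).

~p = 1 − 0.245 = 0.755
~p (+) r = min(1, 0.755 + 0.971) = min(1, 1.726) = 1.000
q -> (~p (+) r) = min(1, 1 − 0.130 + 1.000) = min(1, 1.870) = 1.000
r -> (q -> (~p (+) r)) = min(1, 1 − 0.971 + 1.000) = min(1, 1.029) = 1.000
~(r -> (q -> (~p (+) r))) = 1 − 1.000 = 0.000
p (+) q = min(1, 0.245 + 0.130) = min(1, 0.375) = 0.375
~(r -> (q -> (~p (+) r))) -> (p (+) q) = min(1, 1 − 0.000 + 0.375) = min(1, 1.375) = 1.000

1.000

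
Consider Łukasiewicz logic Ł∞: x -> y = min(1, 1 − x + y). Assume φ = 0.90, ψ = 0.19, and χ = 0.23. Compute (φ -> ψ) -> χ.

φ -> ψ = min(1, 1 − 0.90 + 0.19) = min(1, 0.29) = 0.29
(φ -> ψ) -> χ = min(1, 1 − 0.29 + 0.23) = min(1, 0.94) = 0.94

0.94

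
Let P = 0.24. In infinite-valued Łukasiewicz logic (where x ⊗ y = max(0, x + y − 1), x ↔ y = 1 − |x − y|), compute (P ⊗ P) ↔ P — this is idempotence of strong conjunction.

0.76

P ⊗ P = max(0, 0.24 + 0.24 − 1) = max(0, -0.52) = 0.00
(P ⊗ P) ↔ P = 1 − |0.00 − 0.24| = 1 − 0.24 = 0.76
(The value 0.76 < 1 shows this instance is not satisfied; fails in Ł∞ since a ⊗ a = max(0, 2a−1) ≠ a in general.)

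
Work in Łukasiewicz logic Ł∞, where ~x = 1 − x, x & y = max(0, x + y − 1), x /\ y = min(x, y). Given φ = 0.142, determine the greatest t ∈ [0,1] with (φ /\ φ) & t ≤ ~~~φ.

1.000

φ /\ φ = min(0.142, 0.142) = 0.142
So the left factor is φ /\ φ = 0.142.
~φ = 1 − 0.142 = 0.858
~~φ = 1 − 0.858 = 0.142
~~~φ = 1 − 0.142 = 0.858
So the right-hand bound is ~~~φ = 0.858.
The residuum of the Łukasiewicz t-norm gives the supremum: min(1, 1 − 0.142 + 0.858).
1 − 0.142 + 0.858 = 1.716, so t = min(1, 1.716) = 1.000.
Check: 0.142 & 1.000 = max(0, 0.142) = 0.142 ≤ 0.858.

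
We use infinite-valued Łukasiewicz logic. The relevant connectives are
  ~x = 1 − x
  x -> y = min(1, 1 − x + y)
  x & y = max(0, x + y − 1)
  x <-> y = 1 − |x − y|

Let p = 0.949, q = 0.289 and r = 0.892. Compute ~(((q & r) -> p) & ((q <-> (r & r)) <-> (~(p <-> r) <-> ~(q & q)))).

0.448

q & r = max(0, 0.289 + 0.892 − 1) = max(0, 0.181) = 0.181
(q & r) -> p = min(1, 1 − 0.181 + 0.949) = min(1, 1.768) = 1.000
r & r = max(0, 0.892 + 0.892 − 1) = max(0, 0.784) = 0.784
q <-> (r & r) = 1 − |0.289 − 0.784| = 1 − 0.495 = 0.505
p <-> r = 1 − |0.949 − 0.892| = 1 − 0.057 = 0.943
~(p <-> r) = 1 − 0.943 = 0.057
q & q = max(0, 0.289 + 0.289 − 1) = max(0, -0.422) = 0.000
~(q & q) = 1 − 0.000 = 1.000
~(p <-> r) <-> ~(q & q) = 1 − |0.057 − 1.000| = 1 − 0.943 = 0.057
(q <-> (r & r)) <-> (~(p <-> r) <-> ~(q & q)) = 1 − |0.505 − 0.057| = 1 − 0.448 = 0.552
((q & r) -> p) & ((q <-> (r & r)) <-> (~(p <-> r) <-> ~(q & q))) = max(0, 1.000 + 0.552 − 1) = max(0, 0.552) = 0.552
~(((q & r) -> p) & ((q <-> (r & r)) <-> (~(p <-> r) <-> ~(q & q)))) = 1 − 0.552 = 0.448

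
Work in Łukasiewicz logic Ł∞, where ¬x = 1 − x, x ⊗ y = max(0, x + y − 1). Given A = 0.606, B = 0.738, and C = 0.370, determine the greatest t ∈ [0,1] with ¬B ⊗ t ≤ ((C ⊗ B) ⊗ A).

0.738

¬B = 1 − 0.738 = 0.262
So the left factor is ¬B = 0.262.
C ⊗ B = max(0, 0.370 + 0.738 − 1) = max(0, 0.108) = 0.108
(C ⊗ B) ⊗ A = max(0, 0.108 + 0.606 − 1) = max(0, -0.286) = 0.000
So the right-hand bound is (C ⊗ B) ⊗ A = 0.000.
The residuum of the Łukasiewicz t-norm gives the supremum: min(1, 1 − 0.262 + 0.000).
1 − 0.262 + 0.000 = 0.738, so t = min(1, 0.738) = 0.738.
Check: 0.262 ⊗ 0.738 = max(0, 0.000) = 0.000 ≤ 0.000.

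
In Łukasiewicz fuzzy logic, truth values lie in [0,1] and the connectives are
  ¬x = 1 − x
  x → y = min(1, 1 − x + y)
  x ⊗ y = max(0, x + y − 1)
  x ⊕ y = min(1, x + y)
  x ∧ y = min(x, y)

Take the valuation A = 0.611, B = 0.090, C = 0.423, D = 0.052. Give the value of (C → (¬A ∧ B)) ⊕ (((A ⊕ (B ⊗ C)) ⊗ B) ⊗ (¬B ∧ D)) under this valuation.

¬A = 1 − 0.611 = 0.389
¬A ∧ B = min(0.389, 0.090) = 0.090
C → (¬A ∧ B) = min(1, 1 − 0.423 + 0.090) = min(1, 0.667) = 0.667
B ⊗ C = max(0, 0.090 + 0.423 − 1) = max(0, -0.487) = 0.000
A ⊕ (B ⊗ C) = min(1, 0.611 + 0.000) = min(1, 0.611) = 0.611
(A ⊕ (B ⊗ C)) ⊗ B = max(0, 0.611 + 0.090 − 1) = max(0, -0.299) = 0.000
¬B = 1 − 0.090 = 0.910
¬B ∧ D = min(0.910, 0.052) = 0.052
((A ⊕ (B ⊗ C)) ⊗ B) ⊗ (¬B ∧ D) = max(0, 0.000 + 0.052 − 1) = max(0, -0.948) = 0.000
(C → (¬A ∧ B)) ⊕ (((A ⊕ (B ⊗ C)) ⊗ B) ⊗ (¬B ∧ D)) = min(1, 0.667 + 0.000) = min(1, 0.667) = 0.667

0.667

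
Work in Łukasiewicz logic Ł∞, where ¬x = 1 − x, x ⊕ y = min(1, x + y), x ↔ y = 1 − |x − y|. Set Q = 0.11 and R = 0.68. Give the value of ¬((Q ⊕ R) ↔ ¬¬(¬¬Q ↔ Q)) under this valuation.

Q ⊕ R = min(1, 0.11 + 0.68) = min(1, 0.79) = 0.79
¬Q = 1 − 0.11 = 0.89
¬¬Q = 1 − 0.89 = 0.11
¬¬Q ↔ Q = 1 − |0.11 − 0.11| = 1 − 0.00 = 1.00
¬(¬¬Q ↔ Q) = 1 − 1.00 = 0.00
¬¬(¬¬Q ↔ Q) = 1 − 0.00 = 1.00
(Q ⊕ R) ↔ ¬¬(¬¬Q ↔ Q) = 1 − |0.79 − 1.00| = 1 − 0.21 = 0.79
¬((Q ⊕ R) ↔ ¬¬(¬¬Q ↔ Q)) = 1 − 0.79 = 0.21

0.21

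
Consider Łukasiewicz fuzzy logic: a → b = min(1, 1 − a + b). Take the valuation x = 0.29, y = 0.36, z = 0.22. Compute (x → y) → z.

x → y = min(1, 1 − 0.29 + 0.36) = min(1, 1.07) = 1.00
(x → y) → z = min(1, 1 − 1.00 + 0.22) = min(1, 0.22) = 0.22

0.22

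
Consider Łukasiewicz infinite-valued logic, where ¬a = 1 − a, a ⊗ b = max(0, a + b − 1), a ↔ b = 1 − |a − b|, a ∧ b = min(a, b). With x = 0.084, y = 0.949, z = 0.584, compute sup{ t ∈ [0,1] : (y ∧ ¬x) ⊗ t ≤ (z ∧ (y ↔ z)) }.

0.668

¬x = 1 − 0.084 = 0.916
y ∧ ¬x = min(0.949, 0.916) = 0.916
So the left factor is y ∧ ¬x = 0.916.
y ↔ z = 1 − |0.949 − 0.584| = 1 − 0.365 = 0.635
z ∧ (y ↔ z) = min(0.584, 0.635) = 0.584
So the right-hand bound is z ∧ (y ↔ z) = 0.584.
The residuum of the Łukasiewicz t-norm gives the supremum: min(1, 1 − 0.916 + 0.584).
1 − 0.916 + 0.584 = 0.668, so t = min(1, 0.668) = 0.668.
Check: 0.916 ⊗ 0.668 = max(0, 0.584) = 0.584 ≤ 0.584.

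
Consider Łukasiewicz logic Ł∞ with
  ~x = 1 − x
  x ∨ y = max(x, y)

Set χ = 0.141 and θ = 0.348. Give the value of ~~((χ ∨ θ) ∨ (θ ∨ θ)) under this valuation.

χ ∨ θ = max(0.141, 0.348) = 0.348
θ ∨ θ = max(0.348, 0.348) = 0.348
(χ ∨ θ) ∨ (θ ∨ θ) = max(0.348, 0.348) = 0.348
~((χ ∨ θ) ∨ (θ ∨ θ)) = 1 − 0.348 = 0.652
~~((χ ∨ θ) ∨ (θ ∨ θ)) = 1 − 0.652 = 0.348

0.348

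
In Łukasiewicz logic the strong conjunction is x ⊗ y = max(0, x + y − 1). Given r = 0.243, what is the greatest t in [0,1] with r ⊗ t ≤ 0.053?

0.810

The residuum of the Łukasiewicz t-norm gives the supremum: min(1, 1 − 0.243 + 0.053).
1 − 0.243 + 0.053 = 0.810, so t = min(1, 0.810) = 0.810.
Check: 0.243 ⊗ 0.810 = max(0, 0.053) = 0.053 ≤ 0.053.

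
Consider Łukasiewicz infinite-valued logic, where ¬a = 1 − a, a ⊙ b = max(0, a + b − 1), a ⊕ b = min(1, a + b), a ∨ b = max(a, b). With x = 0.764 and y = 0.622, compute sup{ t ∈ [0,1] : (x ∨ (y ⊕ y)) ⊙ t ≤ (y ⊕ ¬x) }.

y ⊕ y = min(1, 0.622 + 0.622) = min(1, 1.244) = 1.000
x ∨ (y ⊕ y) = max(0.764, 1.000) = 1.000
So the left factor is x ∨ (y ⊕ y) = 1.000.
¬x = 1 − 0.764 = 0.236
y ⊕ ¬x = min(1, 0.622 + 0.236) = min(1, 0.858) = 0.858
So the right-hand bound is y ⊕ ¬x = 0.858.
The residuum of the Łukasiewicz t-norm gives the supremum: min(1, 1 − 1.000 + 0.858).
1 − 1.000 + 0.858 = 0.858, so t = min(1, 0.858) = 0.858.
Check: 1.000 ⊙ 0.858 = max(0, 0.858) = 0.858 ≤ 0.858.

0.858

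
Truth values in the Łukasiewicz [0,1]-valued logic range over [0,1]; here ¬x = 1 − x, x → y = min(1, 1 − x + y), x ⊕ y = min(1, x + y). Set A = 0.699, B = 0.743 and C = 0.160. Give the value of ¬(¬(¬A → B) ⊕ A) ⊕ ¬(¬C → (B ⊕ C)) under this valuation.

0.301

¬A = 1 − 0.699 = 0.301
¬A → B = min(1, 1 − 0.301 + 0.743) = min(1, 1.442) = 1.000
¬(¬A → B) = 1 − 1.000 = 0.000
¬(¬A → B) ⊕ A = min(1, 0.000 + 0.699) = min(1, 0.699) = 0.699
¬(¬(¬A → B) ⊕ A) = 1 − 0.699 = 0.301
¬C = 1 − 0.160 = 0.840
B ⊕ C = min(1, 0.743 + 0.160) = min(1, 0.903) = 0.903
¬C → (B ⊕ C) = min(1, 1 − 0.840 + 0.903) = min(1, 1.063) = 1.000
¬(¬C → (B ⊕ C)) = 1 − 1.000 = 0.000
¬(¬(¬A → B) ⊕ A) ⊕ ¬(¬C → (B ⊕ C)) = min(1, 0.301 + 0.000) = min(1, 0.301) = 0.301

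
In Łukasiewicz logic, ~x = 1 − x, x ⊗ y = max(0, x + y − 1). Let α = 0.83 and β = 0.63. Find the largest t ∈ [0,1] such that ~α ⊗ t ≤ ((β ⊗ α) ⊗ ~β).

~α = 1 − 0.83 = 0.17
So the left factor is ~α = 0.17.
β ⊗ α = max(0, 0.63 + 0.83 − 1) = max(0, 0.46) = 0.46
~β = 1 − 0.63 = 0.37
(β ⊗ α) ⊗ ~β = max(0, 0.46 + 0.37 − 1) = max(0, -0.17) = 0.00
So the right-hand bound is (β ⊗ α) ⊗ ~β = 0.00.
The residuum of the Łukasiewicz t-norm gives the supremum: min(1, 1 − 0.17 + 0.00).
1 − 0.17 + 0.00 = 0.83, so t = min(1, 0.83) = 0.83.
Check: 0.17 ⊗ 0.83 = max(0, 0.00) = 0.00 ≤ 0.00.

0.83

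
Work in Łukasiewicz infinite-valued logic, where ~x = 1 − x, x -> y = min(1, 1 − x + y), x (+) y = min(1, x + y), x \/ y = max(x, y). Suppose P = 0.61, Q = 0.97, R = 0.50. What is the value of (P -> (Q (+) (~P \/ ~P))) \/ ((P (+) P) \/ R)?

~P = 1 − 0.61 = 0.39
~P \/ ~P = max(0.39, 0.39) = 0.39
Q (+) (~P \/ ~P) = min(1, 0.97 + 0.39) = min(1, 1.36) = 1.00
P -> (Q (+) (~P \/ ~P)) = min(1, 1 − 0.61 + 1.00) = min(1, 1.39) = 1.00
P (+) P = min(1, 0.61 + 0.61) = min(1, 1.22) = 1.00
(P (+) P) \/ R = max(1.00, 0.50) = 1.00
(P -> (Q (+) (~P \/ ~P))) \/ ((P (+) P) \/ R) = max(1.00, 1.00) = 1.00

1.00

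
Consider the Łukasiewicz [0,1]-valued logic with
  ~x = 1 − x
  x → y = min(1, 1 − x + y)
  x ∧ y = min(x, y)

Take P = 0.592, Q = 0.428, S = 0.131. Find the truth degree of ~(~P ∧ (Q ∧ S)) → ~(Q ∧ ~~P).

~P = 1 − 0.592 = 0.408
Q ∧ S = min(0.428, 0.131) = 0.131
~P ∧ (Q ∧ S) = min(0.408, 0.131) = 0.131
~(~P ∧ (Q ∧ S)) = 1 − 0.131 = 0.869
~~P = 1 − 0.408 = 0.592
Q ∧ ~~P = min(0.428, 0.592) = 0.428
~(Q ∧ ~~P) = 1 − 0.428 = 0.572
~(~P ∧ (Q ∧ S)) → ~(Q ∧ ~~P) = min(1, 1 − 0.869 + 0.572) = min(1, 0.703) = 0.703

0.703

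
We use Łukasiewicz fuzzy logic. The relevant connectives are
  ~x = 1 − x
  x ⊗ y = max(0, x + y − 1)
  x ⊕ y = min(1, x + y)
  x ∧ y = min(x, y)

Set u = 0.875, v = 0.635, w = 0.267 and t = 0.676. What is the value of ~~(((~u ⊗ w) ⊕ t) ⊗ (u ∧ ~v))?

~u = 1 − 0.875 = 0.125
~u ⊗ w = max(0, 0.125 + 0.267 − 1) = max(0, -0.608) = 0.000
(~u ⊗ w) ⊕ t = min(1, 0.000 + 0.676) = min(1, 0.676) = 0.676
~v = 1 − 0.635 = 0.365
u ∧ ~v = min(0.875, 0.365) = 0.365
((~u ⊗ w) ⊕ t) ⊗ (u ∧ ~v) = max(0, 0.676 + 0.365 − 1) = max(0, 0.041) = 0.041
~(((~u ⊗ w) ⊕ t) ⊗ (u ∧ ~v)) = 1 − 0.041 = 0.959
~~(((~u ⊗ w) ⊕ t) ⊗ (u ∧ ~v)) = 1 − 0.959 = 0.041

0.041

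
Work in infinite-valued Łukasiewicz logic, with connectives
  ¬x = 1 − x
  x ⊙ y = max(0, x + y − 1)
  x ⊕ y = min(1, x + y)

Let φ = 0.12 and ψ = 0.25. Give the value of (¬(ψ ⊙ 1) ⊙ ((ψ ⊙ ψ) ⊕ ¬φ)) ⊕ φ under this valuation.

ψ ⊙ 1 = max(0, 0.25 + 1.00 − 1) = max(0, 0.25) = 0.25
¬(ψ ⊙ 1) = 1 − 0.25 = 0.75
ψ ⊙ ψ = max(0, 0.25 + 0.25 − 1) = max(0, -0.50) = 0.00
¬φ = 1 − 0.12 = 0.88
(ψ ⊙ ψ) ⊕ ¬φ = min(1, 0.00 + 0.88) = min(1, 0.88) = 0.88
¬(ψ ⊙ 1) ⊙ ((ψ ⊙ ψ) ⊕ ¬φ) = max(0, 0.75 + 0.88 − 1) = max(0, 0.63) = 0.63
(¬(ψ ⊙ 1) ⊙ ((ψ ⊙ ψ) ⊕ ¬φ)) ⊕ φ = min(1, 0.63 + 0.12) = min(1, 0.75) = 0.75

0.75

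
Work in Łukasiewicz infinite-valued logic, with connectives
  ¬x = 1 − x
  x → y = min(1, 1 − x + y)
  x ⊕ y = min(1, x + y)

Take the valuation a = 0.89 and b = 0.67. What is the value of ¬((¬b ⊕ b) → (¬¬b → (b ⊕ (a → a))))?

¬b = 1 − 0.67 = 0.33
¬b ⊕ b = min(1, 0.33 + 0.67) = min(1, 1.00) = 1.00
¬¬b = 1 − 0.33 = 0.67
a → a = min(1, 1 − 0.89 + 0.89) = min(1, 1.00) = 1.00
b ⊕ (a → a) = min(1, 0.67 + 1.00) = min(1, 1.67) = 1.00
¬¬b → (b ⊕ (a → a)) = min(1, 1 − 0.67 + 1.00) = min(1, 1.33) = 1.00
(¬b ⊕ b) → (¬¬b → (b ⊕ (a → a))) = min(1, 1 − 1.00 + 1.00) = min(1, 1.00) = 1.00
¬((¬b ⊕ b) → (¬¬b → (b ⊕ (a → a)))) = 1 − 1.00 = 0.00

0.00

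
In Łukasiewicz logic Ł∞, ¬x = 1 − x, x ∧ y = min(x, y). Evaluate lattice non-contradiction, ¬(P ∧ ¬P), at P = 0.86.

0.86

¬P = 1 − 0.86 = 0.14
P ∧ ¬P = min(0.86, 0.14) = 0.14
¬(P ∧ ¬P) = 1 − 0.14 = 0.86
(The value 0.86 < 1 shows this instance is not satisfied; not a Ł∞-tautology — its value is 1 − min(a, 1−a).)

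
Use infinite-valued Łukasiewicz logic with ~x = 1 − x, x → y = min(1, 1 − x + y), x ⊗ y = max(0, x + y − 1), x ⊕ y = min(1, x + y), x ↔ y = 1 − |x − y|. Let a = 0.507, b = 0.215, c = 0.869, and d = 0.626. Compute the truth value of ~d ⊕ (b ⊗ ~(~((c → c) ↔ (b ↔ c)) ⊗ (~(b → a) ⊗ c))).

~d = 1 − 0.626 = 0.374
c → c = min(1, 1 − 0.869 + 0.869) = min(1, 1.000) = 1.000
b ↔ c = 1 − |0.215 − 0.869| = 1 − 0.654 = 0.346
(c → c) ↔ (b ↔ c) = 1 − |1.000 − 0.346| = 1 − 0.654 = 0.346
~((c → c) ↔ (b ↔ c)) = 1 − 0.346 = 0.654
b → a = min(1, 1 − 0.215 + 0.507) = min(1, 1.292) = 1.000
~(b → a) = 1 − 1.000 = 0.000
~(b → a) ⊗ c = max(0, 0.000 + 0.869 − 1) = max(0, -0.131) = 0.000
~((c → c) ↔ (b ↔ c)) ⊗ (~(b → a) ⊗ c) = max(0, 0.654 + 0.000 − 1) = max(0, -0.346) = 0.000
~(~((c → c) ↔ (b ↔ c)) ⊗ (~(b → a) ⊗ c)) = 1 − 0.000 = 1.000
b ⊗ ~(~((c → c) ↔ (b ↔ c)) ⊗ (~(b → a) ⊗ c)) = max(0, 0.215 + 1.000 − 1) = max(0, 0.215) = 0.215
~d ⊕ (b ⊗ ~(~((c → c) ↔ (b ↔ c)) ⊗ (~(b → a) ⊗ c))) = min(1, 0.374 + 0.215) = min(1, 0.589) = 0.589

0.589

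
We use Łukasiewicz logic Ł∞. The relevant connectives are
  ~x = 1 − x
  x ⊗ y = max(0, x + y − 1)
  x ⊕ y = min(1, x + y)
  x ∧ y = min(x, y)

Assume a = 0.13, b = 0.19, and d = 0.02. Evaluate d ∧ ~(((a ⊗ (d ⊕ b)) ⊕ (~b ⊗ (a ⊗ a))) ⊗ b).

0.02

d ⊕ b = min(1, 0.02 + 0.19) = min(1, 0.21) = 0.21
a ⊗ (d ⊕ b) = max(0, 0.13 + 0.21 − 1) = max(0, -0.66) = 0.00
~b = 1 − 0.19 = 0.81
a ⊗ a = max(0, 0.13 + 0.13 − 1) = max(0, -0.74) = 0.00
~b ⊗ (a ⊗ a) = max(0, 0.81 + 0.00 − 1) = max(0, -0.19) = 0.00
(a ⊗ (d ⊕ b)) ⊕ (~b ⊗ (a ⊗ a)) = min(1, 0.00 + 0.00) = min(1, 0.00) = 0.00
((a ⊗ (d ⊕ b)) ⊕ (~b ⊗ (a ⊗ a))) ⊗ b = max(0, 0.00 + 0.19 − 1) = max(0, -0.81) = 0.00
~(((a ⊗ (d ⊕ b)) ⊕ (~b ⊗ (a ⊗ a))) ⊗ b) = 1 − 0.00 = 1.00
d ∧ ~(((a ⊗ (d ⊕ b)) ⊕ (~b ⊗ (a ⊗ a))) ⊗ b) = min(0.02, 1.00) = 0.02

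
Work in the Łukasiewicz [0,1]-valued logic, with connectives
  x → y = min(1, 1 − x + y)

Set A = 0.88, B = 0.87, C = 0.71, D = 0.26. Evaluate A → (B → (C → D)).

C → D = min(1, 1 − 0.71 + 0.26) = min(1, 0.55) = 0.55
B → (C → D) = min(1, 1 − 0.87 + 0.55) = min(1, 0.68) = 0.68
A → (B → (C → D)) = min(1, 1 − 0.88 + 0.68) = min(1, 0.80) = 0.80

0.80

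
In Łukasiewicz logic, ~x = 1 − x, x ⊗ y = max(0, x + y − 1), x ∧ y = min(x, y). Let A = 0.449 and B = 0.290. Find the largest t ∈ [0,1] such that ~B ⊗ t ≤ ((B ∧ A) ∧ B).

~B = 1 − 0.290 = 0.710
So the left factor is ~B = 0.710.
B ∧ A = min(0.290, 0.449) = 0.290
(B ∧ A) ∧ B = min(0.290, 0.290) = 0.290
So the right-hand bound is (B ∧ A) ∧ B = 0.290.
The residuum of the Łukasiewicz t-norm gives the supremum: min(1, 1 − 0.710 + 0.290).
1 − 0.710 + 0.290 = 0.580, so t = min(1, 0.580) = 0.580.
Check: 0.710 ⊗ 0.580 = max(0, 0.290) = 0.290 ≤ 0.290.

0.580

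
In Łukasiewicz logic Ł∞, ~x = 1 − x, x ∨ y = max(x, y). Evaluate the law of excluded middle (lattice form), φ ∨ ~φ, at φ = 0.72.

0.72

~φ = 1 − 0.72 = 0.28
φ ∨ ~φ = max(0.72, 0.28) = 0.72
(The value 0.72 < 1 shows this instance is not satisfied; not a Ł∞-tautology — its value is max(a, 1−a).)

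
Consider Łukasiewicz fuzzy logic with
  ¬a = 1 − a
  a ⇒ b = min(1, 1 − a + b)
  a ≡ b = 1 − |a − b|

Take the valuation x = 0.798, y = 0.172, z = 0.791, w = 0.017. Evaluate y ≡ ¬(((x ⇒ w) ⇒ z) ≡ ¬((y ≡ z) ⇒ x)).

0.172

x ⇒ w = min(1, 1 − 0.798 + 0.017) = min(1, 0.219) = 0.219
(x ⇒ w) ⇒ z = min(1, 1 − 0.219 + 0.791) = min(1, 1.572) = 1.000
y ≡ z = 1 − |0.172 − 0.791| = 1 − 0.619 = 0.381
(y ≡ z) ⇒ x = min(1, 1 − 0.381 + 0.798) = min(1, 1.417) = 1.000
¬((y ≡ z) ⇒ x) = 1 − 1.000 = 0.000
((x ⇒ w) ⇒ z) ≡ ¬((y ≡ z) ⇒ x) = 1 − |1.000 − 0.000| = 1 − 1.000 = 0.000
¬(((x ⇒ w) ⇒ z) ≡ ¬((y ≡ z) ⇒ x)) = 1 − 0.000 = 1.000
y ≡ ¬(((x ⇒ w) ⇒ z) ≡ ¬((y ≡ z) ⇒ x)) = 1 − |0.172 − 1.000| = 1 − 0.828 = 0.172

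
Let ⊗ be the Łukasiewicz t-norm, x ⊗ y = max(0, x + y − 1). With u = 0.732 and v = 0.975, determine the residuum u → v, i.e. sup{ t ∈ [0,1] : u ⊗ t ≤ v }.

The residuum of the Łukasiewicz t-norm gives the supremum: min(1, 1 − 0.732 + 0.975).
1 − 0.732 + 0.975 = 1.243, so t = min(1, 1.243) = 1.000.
Check: 0.732 ⊗ 1.000 = max(0, 0.732) = 0.732 ≤ 0.975.

1.000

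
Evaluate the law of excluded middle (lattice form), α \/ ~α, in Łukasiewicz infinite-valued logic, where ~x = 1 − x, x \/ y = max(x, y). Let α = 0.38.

~α = 1 − 0.38 = 0.62
α \/ ~α = max(0.38, 0.62) = 0.62
(The value 0.62 < 1 shows this instance is not satisfied; not a Ł∞-tautology — its value is max(a, 1−a).)

0.62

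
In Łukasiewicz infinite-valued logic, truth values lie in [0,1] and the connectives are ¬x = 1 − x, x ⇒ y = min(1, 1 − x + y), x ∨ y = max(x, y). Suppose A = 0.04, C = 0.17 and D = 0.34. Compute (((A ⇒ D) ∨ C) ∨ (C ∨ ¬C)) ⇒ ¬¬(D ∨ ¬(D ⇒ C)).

A ⇒ D = min(1, 1 − 0.04 + 0.34) = min(1, 1.30) = 1.00
(A ⇒ D) ∨ C = max(1.00, 0.17) = 1.00
¬C = 1 − 0.17 = 0.83
C ∨ ¬C = max(0.17, 0.83) = 0.83
((A ⇒ D) ∨ C) ∨ (C ∨ ¬C) = max(1.00, 0.83) = 1.00
D ⇒ C = min(1, 1 − 0.34 + 0.17) = min(1, 0.83) = 0.83
¬(D ⇒ C) = 1 − 0.83 = 0.17
D ∨ ¬(D ⇒ C) = max(0.34, 0.17) = 0.34
¬(D ∨ ¬(D ⇒ C)) = 1 − 0.34 = 0.66
¬¬(D ∨ ¬(D ⇒ C)) = 1 − 0.66 = 0.34
(((A ⇒ D) ∨ C) ∨ (C ∨ ¬C)) ⇒ ¬¬(D ∨ ¬(D ⇒ C)) = min(1, 1 − 1.00 + 0.34) = min(1, 0.34) = 0.34

0.34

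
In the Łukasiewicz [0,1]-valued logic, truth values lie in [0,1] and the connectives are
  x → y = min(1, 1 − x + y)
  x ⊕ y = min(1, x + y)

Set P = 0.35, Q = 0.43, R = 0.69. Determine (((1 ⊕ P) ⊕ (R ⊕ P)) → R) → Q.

0.74

1 ⊕ P = min(1, 1.00 + 0.35) = min(1, 1.35) = 1.00
R ⊕ P = min(1, 0.69 + 0.35) = min(1, 1.04) = 1.00
(1 ⊕ P) ⊕ (R ⊕ P) = min(1, 1.00 + 1.00) = min(1, 2.00) = 1.00
((1 ⊕ P) ⊕ (R ⊕ P)) → R = min(1, 1 − 1.00 + 0.69) = min(1, 0.69) = 0.69
(((1 ⊕ P) ⊕ (R ⊕ P)) → R) → Q = min(1, 1 − 0.69 + 0.43) = min(1, 0.74) = 0.74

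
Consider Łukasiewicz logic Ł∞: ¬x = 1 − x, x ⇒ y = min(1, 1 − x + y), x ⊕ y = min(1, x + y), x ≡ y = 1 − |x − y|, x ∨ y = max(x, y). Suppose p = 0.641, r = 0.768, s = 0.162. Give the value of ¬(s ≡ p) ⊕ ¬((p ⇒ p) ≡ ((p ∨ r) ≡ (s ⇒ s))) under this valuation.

0.711

s ≡ p = 1 − |0.162 − 0.641| = 1 − 0.479 = 0.521
¬(s ≡ p) = 1 − 0.521 = 0.479
p ⇒ p = min(1, 1 − 0.641 + 0.641) = min(1, 1.000) = 1.000
p ∨ r = max(0.641, 0.768) = 0.768
s ⇒ s = min(1, 1 − 0.162 + 0.162) = min(1, 1.000) = 1.000
(p ∨ r) ≡ (s ⇒ s) = 1 − |0.768 − 1.000| = 1 − 0.232 = 0.768
(p ⇒ p) ≡ ((p ∨ r) ≡ (s ⇒ s)) = 1 − |1.000 − 0.768| = 1 − 0.232 = 0.768
¬((p ⇒ p) ≡ ((p ∨ r) ≡ (s ⇒ s))) = 1 − 0.768 = 0.232
¬(s ≡ p) ⊕ ¬((p ⇒ p) ≡ ((p ∨ r) ≡ (s ⇒ s))) = min(1, 0.479 + 0.232) = min(1, 0.711) = 0.711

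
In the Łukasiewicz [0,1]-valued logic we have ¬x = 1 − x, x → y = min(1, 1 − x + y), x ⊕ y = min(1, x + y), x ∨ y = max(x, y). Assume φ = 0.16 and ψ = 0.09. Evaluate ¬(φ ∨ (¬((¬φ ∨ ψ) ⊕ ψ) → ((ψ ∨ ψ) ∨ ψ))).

0.00

¬φ = 1 − 0.16 = 0.84
¬φ ∨ ψ = max(0.84, 0.09) = 0.84
(¬φ ∨ ψ) ⊕ ψ = min(1, 0.84 + 0.09) = min(1, 0.93) = 0.93
¬((¬φ ∨ ψ) ⊕ ψ) = 1 − 0.93 = 0.07
ψ ∨ ψ = max(0.09, 0.09) = 0.09
(ψ ∨ ψ) ∨ ψ = max(0.09, 0.09) = 0.09
¬((¬φ ∨ ψ) ⊕ ψ) → ((ψ ∨ ψ) ∨ ψ) = min(1, 1 − 0.07 + 0.09) = min(1, 1.02) = 1.00
φ ∨ (¬((¬φ ∨ ψ) ⊕ ψ) → ((ψ ∨ ψ) ∨ ψ)) = max(0.16, 1.00) = 1.00
¬(φ ∨ (¬((¬φ ∨ ψ) ⊕ ψ) → ((ψ ∨ ψ) ∨ ψ))) = 1 − 1.00 = 0.00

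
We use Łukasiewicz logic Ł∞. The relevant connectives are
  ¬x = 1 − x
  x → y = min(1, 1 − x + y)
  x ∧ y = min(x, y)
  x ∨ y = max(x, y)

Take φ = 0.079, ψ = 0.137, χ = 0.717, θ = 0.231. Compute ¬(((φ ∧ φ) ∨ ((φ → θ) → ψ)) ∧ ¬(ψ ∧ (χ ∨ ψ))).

0.863

φ ∧ φ = min(0.079, 0.079) = 0.079
φ → θ = min(1, 1 − 0.079 + 0.231) = min(1, 1.152) = 1.000
(φ → θ) → ψ = min(1, 1 − 1.000 + 0.137) = min(1, 0.137) = 0.137
(φ ∧ φ) ∨ ((φ → θ) → ψ) = max(0.079, 0.137) = 0.137
χ ∨ ψ = max(0.717, 0.137) = 0.717
ψ ∧ (χ ∨ ψ) = min(0.137, 0.717) = 0.137
¬(ψ ∧ (χ ∨ ψ)) = 1 − 0.137 = 0.863
((φ ∧ φ) ∨ ((φ → θ) → ψ)) ∧ ¬(ψ ∧ (χ ∨ ψ)) = min(0.137, 0.863) = 0.137
¬(((φ ∧ φ) ∨ ((φ → θ) → ψ)) ∧ ¬(ψ ∧ (χ ∨ ψ))) = 1 − 0.137 = 0.863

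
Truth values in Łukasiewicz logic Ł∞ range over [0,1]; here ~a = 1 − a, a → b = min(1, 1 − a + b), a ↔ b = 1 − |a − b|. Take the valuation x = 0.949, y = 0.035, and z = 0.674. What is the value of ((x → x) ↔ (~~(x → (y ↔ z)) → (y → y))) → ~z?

x → x = min(1, 1 − 0.949 + 0.949) = min(1, 1.000) = 1.000
y ↔ z = 1 − |0.035 − 0.674| = 1 − 0.639 = 0.361
x → (y ↔ z) = min(1, 1 − 0.949 + 0.361) = min(1, 0.412) = 0.412
~(x → (y ↔ z)) = 1 − 0.412 = 0.588
~~(x → (y ↔ z)) = 1 − 0.588 = 0.412
y → y = min(1, 1 − 0.035 + 0.035) = min(1, 1.000) = 1.000
~~(x → (y ↔ z)) → (y → y) = min(1, 1 − 0.412 + 1.000) = min(1, 1.588) = 1.000
(x → x) ↔ (~~(x → (y ↔ z)) → (y → y)) = 1 − |1.000 − 1.000| = 1 − 0.000 = 1.000
~z = 1 − 0.674 = 0.326
((x → x) ↔ (~~(x → (y ↔ z)) → (y → y))) → ~z = min(1, 1 − 1.000 + 0.326) = min(1, 0.326) = 0.326

0.326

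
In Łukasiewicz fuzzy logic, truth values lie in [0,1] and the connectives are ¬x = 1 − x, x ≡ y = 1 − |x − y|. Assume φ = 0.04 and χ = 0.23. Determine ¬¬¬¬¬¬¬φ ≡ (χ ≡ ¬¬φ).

0.85

¬φ = 1 − 0.04 = 0.96
¬¬φ = 1 − 0.96 = 0.04
¬¬¬φ = 1 − 0.04 = 0.96
¬¬¬¬φ = 1 − 0.96 = 0.04
¬¬¬¬¬φ = 1 − 0.04 = 0.96
¬¬¬¬¬¬φ = 1 − 0.96 = 0.04
¬¬¬¬¬¬¬φ = 1 − 0.04 = 0.96
χ ≡ ¬¬φ = 1 − |0.23 − 0.04| = 1 − 0.19 = 0.81
¬¬¬¬¬¬¬φ ≡ (χ ≡ ¬¬φ) = 1 − |0.96 − 0.81| = 1 − 0.15 = 0.85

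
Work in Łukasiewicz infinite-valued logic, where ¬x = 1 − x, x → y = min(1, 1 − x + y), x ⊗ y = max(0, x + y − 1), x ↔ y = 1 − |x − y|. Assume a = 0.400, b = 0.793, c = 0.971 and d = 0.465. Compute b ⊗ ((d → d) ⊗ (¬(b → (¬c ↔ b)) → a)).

0.636

d → d = min(1, 1 − 0.465 + 0.465) = min(1, 1.000) = 1.000
¬c = 1 − 0.971 = 0.029
¬c ↔ b = 1 − |0.029 − 0.793| = 1 − 0.764 = 0.236
b → (¬c ↔ b) = min(1, 1 − 0.793 + 0.236) = min(1, 0.443) = 0.443
¬(b → (¬c ↔ b)) = 1 − 0.443 = 0.557
¬(b → (¬c ↔ b)) → a = min(1, 1 − 0.557 + 0.400) = min(1, 0.843) = 0.843
(d → d) ⊗ (¬(b → (¬c ↔ b)) → a) = max(0, 1.000 + 0.843 − 1) = max(0, 0.843) = 0.843
b ⊗ ((d → d) ⊗ (¬(b → (¬c ↔ b)) → a)) = max(0, 0.793 + 0.843 − 1) = max(0, 0.636) = 0.636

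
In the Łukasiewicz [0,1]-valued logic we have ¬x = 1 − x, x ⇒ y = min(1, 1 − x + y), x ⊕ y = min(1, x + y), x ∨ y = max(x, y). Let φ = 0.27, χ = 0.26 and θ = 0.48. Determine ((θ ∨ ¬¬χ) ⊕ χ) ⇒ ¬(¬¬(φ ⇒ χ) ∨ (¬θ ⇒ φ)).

¬χ = 1 − 0.26 = 0.74
¬¬χ = 1 − 0.74 = 0.26
θ ∨ ¬¬χ = max(0.48, 0.26) = 0.48
(θ ∨ ¬¬χ) ⊕ χ = min(1, 0.48 + 0.26) = min(1, 0.74) = 0.74
φ ⇒ χ = min(1, 1 − 0.27 + 0.26) = min(1, 0.99) = 0.99
¬(φ ⇒ χ) = 1 − 0.99 = 0.01
¬¬(φ ⇒ χ) = 1 − 0.01 = 0.99
¬θ = 1 − 0.48 = 0.52
¬θ ⇒ φ = min(1, 1 − 0.52 + 0.27) = min(1, 0.75) = 0.75
¬¬(φ ⇒ χ) ∨ (¬θ ⇒ φ) = max(0.99, 0.75) = 0.99
¬(¬¬(φ ⇒ χ) ∨ (¬θ ⇒ φ)) = 1 − 0.99 = 0.01
((θ ∨ ¬¬χ) ⊕ χ) ⇒ ¬(¬¬(φ ⇒ χ) ∨ (¬θ ⇒ φ)) = min(1, 1 − 0.74 + 0.01) = min(1, 0.27) = 0.27

0.27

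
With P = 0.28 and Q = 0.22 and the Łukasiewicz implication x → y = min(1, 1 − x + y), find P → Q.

0.94

P → Q = min(1, 1 − 0.28 + 0.22) = min(1, 0.94) = 0.94
For comparison, the Gödel implication (1 if x ≤ y else y) would give 0.22.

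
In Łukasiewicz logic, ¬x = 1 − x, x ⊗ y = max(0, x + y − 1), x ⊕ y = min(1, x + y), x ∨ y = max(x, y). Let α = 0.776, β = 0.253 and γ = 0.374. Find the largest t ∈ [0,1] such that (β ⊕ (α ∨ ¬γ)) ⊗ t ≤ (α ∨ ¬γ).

0.776

¬γ = 1 − 0.374 = 0.626
α ∨ ¬γ = max(0.776, 0.626) = 0.776
β ⊕ (α ∨ ¬γ) = min(1, 0.253 + 0.776) = min(1, 1.029) = 1.000
So the left factor is β ⊕ (α ∨ ¬γ) = 1.000.
So the right-hand bound is α ∨ ¬γ = 0.776.
The residuum of the Łukasiewicz t-norm gives the supremum: min(1, 1 − 1.000 + 0.776).
1 − 1.000 + 0.776 = 0.776, so t = min(1, 0.776) = 0.776.
Check: 1.000 ⊗ 0.776 = max(0, 0.776) = 0.776 ≤ 0.776.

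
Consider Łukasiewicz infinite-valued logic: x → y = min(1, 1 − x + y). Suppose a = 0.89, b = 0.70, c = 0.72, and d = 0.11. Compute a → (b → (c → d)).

0.80

c → d = min(1, 1 − 0.72 + 0.11) = min(1, 0.39) = 0.39
b → (c → d) = min(1, 1 − 0.70 + 0.39) = min(1, 0.69) = 0.69
a → (b → (c → d)) = min(1, 1 − 0.89 + 0.69) = min(1, 0.80) = 0.80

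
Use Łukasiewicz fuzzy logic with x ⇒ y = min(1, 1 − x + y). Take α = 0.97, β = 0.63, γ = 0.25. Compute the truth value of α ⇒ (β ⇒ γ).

β ⇒ γ = min(1, 1 − 0.63 + 0.25) = min(1, 0.62) = 0.62
α ⇒ (β ⇒ γ) = min(1, 1 − 0.97 + 0.62) = min(1, 0.65) = 0.65

0.65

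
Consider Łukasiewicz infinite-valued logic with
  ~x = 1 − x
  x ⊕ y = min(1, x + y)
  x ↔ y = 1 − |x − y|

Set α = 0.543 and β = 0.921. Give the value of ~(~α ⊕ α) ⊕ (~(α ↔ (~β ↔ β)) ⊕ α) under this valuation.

~α = 1 − 0.543 = 0.457
~α ⊕ α = min(1, 0.457 + 0.543) = min(1, 1.000) = 1.000
~(~α ⊕ α) = 1 − 1.000 = 0.000
~β = 1 − 0.921 = 0.079
~β ↔ β = 1 − |0.079 − 0.921| = 1 − 0.842 = 0.158
α ↔ (~β ↔ β) = 1 − |0.543 − 0.158| = 1 − 0.385 = 0.615
~(α ↔ (~β ↔ β)) = 1 − 0.615 = 0.385
~(α ↔ (~β ↔ β)) ⊕ α = min(1, 0.385 + 0.543) = min(1, 0.928) = 0.928
~(~α ⊕ α) ⊕ (~(α ↔ (~β ↔ β)) ⊕ α) = min(1, 0.000 + 0.928) = min(1, 0.928) = 0.928

0.928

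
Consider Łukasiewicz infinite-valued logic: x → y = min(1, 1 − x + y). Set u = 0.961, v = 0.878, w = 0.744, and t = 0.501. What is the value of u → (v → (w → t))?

w → t = min(1, 1 − 0.744 + 0.501) = min(1, 0.757) = 0.757
v → (w → t) = min(1, 1 − 0.878 + 0.757) = min(1, 0.879) = 0.879
u → (v → (w → t)) = min(1, 1 − 0.961 + 0.879) = min(1, 0.918) = 0.918

0.918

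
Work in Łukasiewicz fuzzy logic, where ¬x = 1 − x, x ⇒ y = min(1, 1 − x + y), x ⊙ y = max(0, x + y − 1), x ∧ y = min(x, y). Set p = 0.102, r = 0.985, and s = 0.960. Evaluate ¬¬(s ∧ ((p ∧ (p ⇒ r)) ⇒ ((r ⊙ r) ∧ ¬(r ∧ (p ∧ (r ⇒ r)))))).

p ⇒ r = min(1, 1 − 0.102 + 0.985) = min(1, 1.883) = 1.000
p ∧ (p ⇒ r) = min(0.102, 1.000) = 0.102
r ⊙ r = max(0, 0.985 + 0.985 − 1) = max(0, 0.970) = 0.970
r ⇒ r = min(1, 1 − 0.985 + 0.985) = min(1, 1.000) = 1.000
p ∧ (r ⇒ r) = min(0.102, 1.000) = 0.102
r ∧ (p ∧ (r ⇒ r)) = min(0.985, 0.102) = 0.102
¬(r ∧ (p ∧ (r ⇒ r))) = 1 − 0.102 = 0.898
(r ⊙ r) ∧ ¬(r ∧ (p ∧ (r ⇒ r))) = min(0.970, 0.898) = 0.898
(p ∧ (p ⇒ r)) ⇒ ((r ⊙ r) ∧ ¬(r ∧ (p ∧ (r ⇒ r)))) = min(1, 1 − 0.102 + 0.898) = min(1, 1.796) = 1.000
s ∧ ((p ∧ (p ⇒ r)) ⇒ ((r ⊙ r) ∧ ¬(r ∧ (p ∧ (r ⇒ r))))) = min(0.960, 1.000) = 0.960
¬(s ∧ ((p ∧ (p ⇒ r)) ⇒ ((r ⊙ r) ∧ ¬(r ∧ (p ∧ (r ⇒ r)))))) = 1 − 0.960 = 0.040
¬¬(s ∧ ((p ∧ (p ⇒ r)) ⇒ ((r ⊙ r) ∧ ¬(r ∧ (p ∧ (r ⇒ r)))))) = 1 − 0.040 = 0.960

0.960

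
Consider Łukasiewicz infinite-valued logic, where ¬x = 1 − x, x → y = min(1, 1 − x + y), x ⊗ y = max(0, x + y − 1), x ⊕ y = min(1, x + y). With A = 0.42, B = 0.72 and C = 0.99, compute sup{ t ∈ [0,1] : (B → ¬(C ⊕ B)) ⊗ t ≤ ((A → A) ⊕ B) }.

C ⊕ B = min(1, 0.99 + 0.72) = min(1, 1.71) = 1.00
¬(C ⊕ B) = 1 − 1.00 = 0.00
B → ¬(C ⊕ B) = min(1, 1 − 0.72 + 0.00) = min(1, 0.28) = 0.28
So the left factor is B → ¬(C ⊕ B) = 0.28.
A → A = min(1, 1 − 0.42 + 0.42) = min(1, 1.00) = 1.00
(A → A) ⊕ B = min(1, 1.00 + 0.72) = min(1, 1.72) = 1.00
So the right-hand bound is (A → A) ⊕ B = 1.00.
The residuum of the Łukasiewicz t-norm gives the supremum: min(1, 1 − 0.28 + 1.00).
1 − 0.28 + 1.00 = 1.72, so t = min(1, 1.72) = 1.00.
Check: 0.28 ⊗ 1.00 = max(0, 0.28) = 0.28 ≤ 1.00.

1.00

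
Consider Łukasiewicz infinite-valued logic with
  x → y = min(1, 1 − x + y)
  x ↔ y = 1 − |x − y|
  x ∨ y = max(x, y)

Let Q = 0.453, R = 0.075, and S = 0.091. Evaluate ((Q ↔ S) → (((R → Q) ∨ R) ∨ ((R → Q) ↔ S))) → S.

Q ↔ S = 1 − |0.453 − 0.091| = 1 − 0.362 = 0.638
R → Q = min(1, 1 − 0.075 + 0.453) = min(1, 1.378) = 1.000
(R → Q) ∨ R = max(1.000, 0.075) = 1.000
(R → Q) ↔ S = 1 − |1.000 − 0.091| = 1 − 0.909 = 0.091
((R → Q) ∨ R) ∨ ((R → Q) ↔ S) = max(1.000, 0.091) = 1.000
(Q ↔ S) → (((R → Q) ∨ R) ∨ ((R → Q) ↔ S)) = min(1, 1 − 0.638 + 1.000) = min(1, 1.362) = 1.000
((Q ↔ S) → (((R → Q) ∨ R) ∨ ((R → Q) ↔ S))) → S = min(1, 1 − 1.000 + 0.091) = min(1, 0.091) = 0.091

0.091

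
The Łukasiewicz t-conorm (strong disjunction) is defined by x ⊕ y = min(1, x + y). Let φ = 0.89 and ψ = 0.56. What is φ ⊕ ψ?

φ ⊕ ψ = min(1, 0.89 + 0.56) = min(1, 1.45) = 1.00
For comparison, the Gödel t-conorm max(x, y) would give 0.89.

1.00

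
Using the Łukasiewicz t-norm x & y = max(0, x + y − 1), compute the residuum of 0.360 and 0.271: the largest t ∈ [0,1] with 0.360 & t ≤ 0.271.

The residuum of the Łukasiewicz t-norm gives the supremum: min(1, 1 − 0.360 + 0.271).
1 − 0.360 + 0.271 = 0.911, so t = min(1, 0.911) = 0.911.
Check: 0.360 & 0.911 = max(0, 0.271) = 0.271 ≤ 0.271.

0.911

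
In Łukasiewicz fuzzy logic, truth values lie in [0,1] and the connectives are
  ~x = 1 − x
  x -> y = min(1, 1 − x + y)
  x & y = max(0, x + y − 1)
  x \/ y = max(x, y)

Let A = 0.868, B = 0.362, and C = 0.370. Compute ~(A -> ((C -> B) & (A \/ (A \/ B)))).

0.008

C -> B = min(1, 1 − 0.370 + 0.362) = min(1, 0.992) = 0.992
A \/ B = max(0.868, 0.362) = 0.868
A \/ (A \/ B) = max(0.868, 0.868) = 0.868
(C -> B) & (A \/ (A \/ B)) = max(0, 0.992 + 0.868 − 1) = max(0, 0.860) = 0.860
A -> ((C -> B) & (A \/ (A \/ B))) = min(1, 1 − 0.868 + 0.860) = min(1, 0.992) = 0.992
~(A -> ((C -> B) & (A \/ (A \/ B)))) = 1 − 0.992 = 0.008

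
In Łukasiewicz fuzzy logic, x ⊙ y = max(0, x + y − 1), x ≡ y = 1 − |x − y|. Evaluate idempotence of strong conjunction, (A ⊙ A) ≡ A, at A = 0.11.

A ⊙ A = max(0, 0.11 + 0.11 − 1) = max(0, -0.78) = 0.00
(A ⊙ A) ≡ A = 1 − |0.00 − 0.11| = 1 − 0.11 = 0.89
(The value 0.89 < 1 shows this instance is not satisfied; fails in Ł∞ since a ⊗ a = max(0, 2a−1) ≠ a in general.)

0.89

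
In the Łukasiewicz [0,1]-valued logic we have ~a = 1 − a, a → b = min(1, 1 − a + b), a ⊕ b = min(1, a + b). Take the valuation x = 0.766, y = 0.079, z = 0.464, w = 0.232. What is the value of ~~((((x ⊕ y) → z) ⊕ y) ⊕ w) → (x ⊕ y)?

x ⊕ y = min(1, 0.766 + 0.079) = min(1, 0.845) = 0.845
(x ⊕ y) → z = min(1, 1 − 0.845 + 0.464) = min(1, 0.619) = 0.619
((x ⊕ y) → z) ⊕ y = min(1, 0.619 + 0.079) = min(1, 0.698) = 0.698
(((x ⊕ y) → z) ⊕ y) ⊕ w = min(1, 0.698 + 0.232) = min(1, 0.930) = 0.930
~((((x ⊕ y) → z) ⊕ y) ⊕ w) = 1 − 0.930 = 0.070
~~((((x ⊕ y) → z) ⊕ y) ⊕ w) = 1 − 0.070 = 0.930
~~((((x ⊕ y) → z) ⊕ y) ⊕ w) → (x ⊕ y) = min(1, 1 − 0.930 + 0.845) = min(1, 0.915) = 0.915

0.915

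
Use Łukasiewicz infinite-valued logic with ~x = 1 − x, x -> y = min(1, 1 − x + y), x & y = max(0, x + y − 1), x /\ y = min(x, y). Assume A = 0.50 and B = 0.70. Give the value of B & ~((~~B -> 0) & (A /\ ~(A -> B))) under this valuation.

~B = 1 − 0.70 = 0.30
~~B = 1 − 0.30 = 0.70
~~B -> 0 = min(1, 1 − 0.70 + 0.00) = min(1, 0.30) = 0.30
A -> B = min(1, 1 − 0.50 + 0.70) = min(1, 1.20) = 1.00
~(A -> B) = 1 − 1.00 = 0.00
A /\ ~(A -> B) = min(0.50, 0.00) = 0.00
(~~B -> 0) & (A /\ ~(A -> B)) = max(0, 0.30 + 0.00 − 1) = max(0, -0.70) = 0.00
~((~~B -> 0) & (A /\ ~(A -> B))) = 1 − 0.00 = 1.00
B & ~((~~B -> 0) & (A /\ ~(A -> B))) = max(0, 0.70 + 1.00 − 1) = max(0, 0.70) = 0.70

0.70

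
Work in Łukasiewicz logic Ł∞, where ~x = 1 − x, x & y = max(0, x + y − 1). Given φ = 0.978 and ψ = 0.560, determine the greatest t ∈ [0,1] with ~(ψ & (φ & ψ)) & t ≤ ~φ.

0.120

φ & ψ = max(0, 0.978 + 0.560 − 1) = max(0, 0.538) = 0.538
ψ & (φ & ψ) = max(0, 0.560 + 0.538 − 1) = max(0, 0.098) = 0.098
~(ψ & (φ & ψ)) = 1 − 0.098 = 0.902
So the left factor is ~(ψ & (φ & ψ)) = 0.902.
~φ = 1 − 0.978 = 0.022
So the right-hand bound is ~φ = 0.022.
The residuum of the Łukasiewicz t-norm gives the supremum: min(1, 1 − 0.902 + 0.022).
1 − 0.902 + 0.022 = 0.120, so t = min(1, 0.120) = 0.120.
Check: 0.902 & 0.120 = max(0, 0.022) = 0.022 ≤ 0.022.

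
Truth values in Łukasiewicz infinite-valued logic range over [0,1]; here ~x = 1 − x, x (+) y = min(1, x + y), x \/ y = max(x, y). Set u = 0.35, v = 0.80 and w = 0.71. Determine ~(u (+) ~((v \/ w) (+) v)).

0.65

v \/ w = max(0.80, 0.71) = 0.80
(v \/ w) (+) v = min(1, 0.80 + 0.80) = min(1, 1.60) = 1.00
~((v \/ w) (+) v) = 1 − 1.00 = 0.00
u (+) ~((v \/ w) (+) v) = min(1, 0.35 + 0.00) = min(1, 0.35) = 0.35
~(u (+) ~((v \/ w) (+) v)) = 1 − 0.35 = 0.65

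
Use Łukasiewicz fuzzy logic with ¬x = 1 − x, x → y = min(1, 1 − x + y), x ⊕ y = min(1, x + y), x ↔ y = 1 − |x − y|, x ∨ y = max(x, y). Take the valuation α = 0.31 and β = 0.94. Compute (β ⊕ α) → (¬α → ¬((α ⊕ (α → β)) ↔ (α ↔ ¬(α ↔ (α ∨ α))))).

β ⊕ α = min(1, 0.94 + 0.31) = min(1, 1.25) = 1.00
¬α = 1 − 0.31 = 0.69
α → β = min(1, 1 − 0.31 + 0.94) = min(1, 1.63) = 1.00
α ⊕ (α → β) = min(1, 0.31 + 1.00) = min(1, 1.31) = 1.00
α ∨ α = max(0.31, 0.31) = 0.31
α ↔ (α ∨ α) = 1 − |0.31 − 0.31| = 1 − 0.00 = 1.00
¬(α ↔ (α ∨ α)) = 1 − 1.00 = 0.00
α ↔ ¬(α ↔ (α ∨ α)) = 1 − |0.31 − 0.00| = 1 − 0.31 = 0.69
(α ⊕ (α → β)) ↔ (α ↔ ¬(α ↔ (α ∨ α))) = 1 − |1.00 − 0.69| = 1 − 0.31 = 0.69
¬((α ⊕ (α → β)) ↔ (α ↔ ¬(α ↔ (α ∨ α)))) = 1 − 0.69 = 0.31
¬α → ¬((α ⊕ (α → β)) ↔ (α ↔ ¬(α ↔ (α ∨ α)))) = min(1, 1 − 0.69 + 0.31) = min(1, 0.62) = 0.62
(β ⊕ α) → (¬α → ¬((α ⊕ (α → β)) ↔ (α ↔ ¬(α ↔ (α ∨ α))))) = min(1, 1 − 1.00 + 0.62) = min(1, 0.62) = 0.62

0.62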